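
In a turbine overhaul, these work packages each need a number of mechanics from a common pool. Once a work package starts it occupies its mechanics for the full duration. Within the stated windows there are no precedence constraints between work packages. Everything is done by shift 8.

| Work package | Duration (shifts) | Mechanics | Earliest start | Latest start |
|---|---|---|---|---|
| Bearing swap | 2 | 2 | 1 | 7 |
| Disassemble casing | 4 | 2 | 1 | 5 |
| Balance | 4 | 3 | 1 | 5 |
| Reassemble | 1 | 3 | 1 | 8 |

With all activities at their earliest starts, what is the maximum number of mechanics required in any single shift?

Early-start schedule: Bearing swap@1, Disassemble casing@1, Balance@1, Reassemble@1.
Load per shift: shift 1: 10, shift 2: 7, shift 3: 5, shift 4: 5, shift 5: 0, shift 6: 0, shift 7: 0, shift 8: 0.
Peak is 10.

10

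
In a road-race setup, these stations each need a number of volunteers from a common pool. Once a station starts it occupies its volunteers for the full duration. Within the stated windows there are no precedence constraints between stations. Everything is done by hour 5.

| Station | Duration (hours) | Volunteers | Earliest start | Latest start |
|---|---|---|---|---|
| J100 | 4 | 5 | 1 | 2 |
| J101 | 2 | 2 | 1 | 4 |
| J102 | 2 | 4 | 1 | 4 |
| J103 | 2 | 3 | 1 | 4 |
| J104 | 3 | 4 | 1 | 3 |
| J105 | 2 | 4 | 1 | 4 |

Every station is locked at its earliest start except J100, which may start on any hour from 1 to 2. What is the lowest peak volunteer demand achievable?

J100@1: h1:22  h2:22  h3:9  h4:5  h5:0 → peak 22
J100@2: h1:17  h2:22  h3:9  h4:5  h5:5 → peak 22
Best is J100@1, peak 22.

22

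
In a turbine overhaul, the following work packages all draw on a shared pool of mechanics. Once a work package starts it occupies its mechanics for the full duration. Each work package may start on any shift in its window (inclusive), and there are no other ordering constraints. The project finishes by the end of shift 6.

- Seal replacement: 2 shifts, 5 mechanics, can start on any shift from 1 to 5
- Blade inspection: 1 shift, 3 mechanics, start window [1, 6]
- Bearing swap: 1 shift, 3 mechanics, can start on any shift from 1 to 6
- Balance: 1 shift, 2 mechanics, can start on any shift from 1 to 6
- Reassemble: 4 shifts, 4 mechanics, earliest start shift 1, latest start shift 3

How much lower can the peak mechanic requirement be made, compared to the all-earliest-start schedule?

Early-start peak: s1:17  s2:9  s3:4  s4:4  s5:0  s6:0 ⇒ 17.
Leveled (Seal replacement@1, Blade inspection@3, Bearing swap@4, Balance@1, Reassemble@3): s1:7  s2:5  s3:7  s4:7  s5:4  s6:4 ⇒ 7.
Reduction 17 − 7 = 10.

10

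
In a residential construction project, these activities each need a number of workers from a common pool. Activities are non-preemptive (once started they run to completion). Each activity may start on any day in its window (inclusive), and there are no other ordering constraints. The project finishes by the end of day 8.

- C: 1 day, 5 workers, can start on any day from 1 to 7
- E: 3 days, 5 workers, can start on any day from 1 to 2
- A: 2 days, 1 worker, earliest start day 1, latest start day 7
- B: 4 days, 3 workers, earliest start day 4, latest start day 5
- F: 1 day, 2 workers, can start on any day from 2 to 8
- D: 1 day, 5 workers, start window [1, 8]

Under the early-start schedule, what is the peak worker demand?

Early-start schedule: C@1, E@1, A@1, B@4, F@2, D@1.
Load per day: day 1: 16, day 2: 8, day 3: 5, day 4: 3, day 5: 3, day 6: 3, day 7: 3, day 8: 0.
Peak is 16.

16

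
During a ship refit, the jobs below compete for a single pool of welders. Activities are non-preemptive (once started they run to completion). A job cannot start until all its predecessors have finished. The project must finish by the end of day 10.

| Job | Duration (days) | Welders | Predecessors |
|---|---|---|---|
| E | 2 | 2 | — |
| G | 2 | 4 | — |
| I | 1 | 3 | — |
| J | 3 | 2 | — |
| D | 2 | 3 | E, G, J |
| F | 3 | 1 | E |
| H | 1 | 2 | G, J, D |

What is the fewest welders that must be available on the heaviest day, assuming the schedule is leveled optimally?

4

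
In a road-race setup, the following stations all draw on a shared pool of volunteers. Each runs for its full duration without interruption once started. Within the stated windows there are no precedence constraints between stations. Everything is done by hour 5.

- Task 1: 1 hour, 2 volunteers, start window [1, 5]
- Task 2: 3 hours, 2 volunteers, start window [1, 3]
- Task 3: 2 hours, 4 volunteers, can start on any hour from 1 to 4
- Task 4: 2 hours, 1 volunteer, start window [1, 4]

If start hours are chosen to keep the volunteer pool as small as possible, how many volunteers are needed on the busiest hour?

Early-start (Task 1@1, Task 2@1, Task 3@1, Task 4@1) gives peak 9: h1:9  h2:7  h3:2  h4:0  h5:0.
Shift Task 3→4, Task 4→2.
Schedule Task 1@1, Task 2@1, Task 3@4, Task 4@2: h1:4  h2:3  h3:3  h4:4  h5:4 — peak 4.
Total volunteer-hours = 18 over 5 hours ⇒ peak ≥ ⌈18/5⌉ = 4, so 4 is optimal.

4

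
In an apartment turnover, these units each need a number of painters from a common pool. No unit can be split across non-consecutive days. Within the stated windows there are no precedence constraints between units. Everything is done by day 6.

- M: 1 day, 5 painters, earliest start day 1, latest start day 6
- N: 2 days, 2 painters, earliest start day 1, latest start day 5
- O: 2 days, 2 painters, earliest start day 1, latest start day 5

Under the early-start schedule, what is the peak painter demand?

9

Early-start schedule: M@1, N@1, O@1.
Load per day: day 1: 9, day 2: 4, day 3: 0, day 4: 0, day 5: 0, day 6: 0.
Peak is 9.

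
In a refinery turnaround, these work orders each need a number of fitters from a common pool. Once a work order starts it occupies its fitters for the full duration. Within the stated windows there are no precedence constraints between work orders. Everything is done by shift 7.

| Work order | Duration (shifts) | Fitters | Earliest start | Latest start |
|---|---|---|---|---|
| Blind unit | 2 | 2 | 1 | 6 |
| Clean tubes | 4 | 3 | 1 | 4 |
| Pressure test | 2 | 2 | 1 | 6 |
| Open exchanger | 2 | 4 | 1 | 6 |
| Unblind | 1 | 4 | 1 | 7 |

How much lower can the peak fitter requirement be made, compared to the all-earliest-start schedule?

10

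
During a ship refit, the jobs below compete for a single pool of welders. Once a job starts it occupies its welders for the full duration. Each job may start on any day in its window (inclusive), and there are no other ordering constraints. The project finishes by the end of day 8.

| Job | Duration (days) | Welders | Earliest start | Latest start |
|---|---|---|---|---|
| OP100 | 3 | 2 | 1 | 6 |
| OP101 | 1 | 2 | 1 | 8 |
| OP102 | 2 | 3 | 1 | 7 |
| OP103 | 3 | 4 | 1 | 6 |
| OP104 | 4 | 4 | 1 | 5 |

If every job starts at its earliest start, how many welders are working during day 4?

4

At early start, day 4 has: OP104.
Demand: 4 = 4.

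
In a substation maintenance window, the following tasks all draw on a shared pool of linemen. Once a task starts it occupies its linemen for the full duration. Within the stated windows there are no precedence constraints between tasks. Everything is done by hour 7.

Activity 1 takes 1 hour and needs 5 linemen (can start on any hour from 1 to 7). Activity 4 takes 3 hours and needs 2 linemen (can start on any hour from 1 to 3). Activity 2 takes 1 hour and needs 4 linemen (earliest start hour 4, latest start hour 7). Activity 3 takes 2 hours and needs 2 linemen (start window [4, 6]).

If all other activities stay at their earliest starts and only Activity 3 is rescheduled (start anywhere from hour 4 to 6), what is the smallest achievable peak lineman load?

7

Activity 3@4: h1:7  h2:2  h3:2  h4:6  h5:2  h6:0  h7:0 → peak 7
Activity 3@5: h1:7  h2:2  h3:2  h4:4  h5:2  h6:2  h7:0 → peak 7
Activity 3@6: h1:7  h2:2  h3:2  h4:4  h5:0  h6:2  h7:2 → peak 7
Best is Activity 3@4, peak 7.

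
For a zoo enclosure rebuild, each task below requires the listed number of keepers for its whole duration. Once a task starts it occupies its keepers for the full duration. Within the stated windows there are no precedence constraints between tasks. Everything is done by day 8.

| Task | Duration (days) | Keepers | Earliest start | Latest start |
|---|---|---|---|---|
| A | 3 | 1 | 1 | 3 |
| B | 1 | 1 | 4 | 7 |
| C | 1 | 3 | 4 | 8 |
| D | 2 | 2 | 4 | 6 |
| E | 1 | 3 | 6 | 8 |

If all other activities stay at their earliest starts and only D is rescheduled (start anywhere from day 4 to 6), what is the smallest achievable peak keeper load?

5

D@4: d1:1  d2:1  d3:1  d4:6  d5:2  d6:3  d7:0  d8:0 → peak 6
D@5: d1:1  d2:1  d3:1  d4:4  d5:2  d6:5  d7:0  d8:0 → peak 5
D@6: d1:1  d2:1  d3:1  d4:4  d5:0  d6:5  d7:2  d8:0 → peak 5
Best is D@5, peak 5.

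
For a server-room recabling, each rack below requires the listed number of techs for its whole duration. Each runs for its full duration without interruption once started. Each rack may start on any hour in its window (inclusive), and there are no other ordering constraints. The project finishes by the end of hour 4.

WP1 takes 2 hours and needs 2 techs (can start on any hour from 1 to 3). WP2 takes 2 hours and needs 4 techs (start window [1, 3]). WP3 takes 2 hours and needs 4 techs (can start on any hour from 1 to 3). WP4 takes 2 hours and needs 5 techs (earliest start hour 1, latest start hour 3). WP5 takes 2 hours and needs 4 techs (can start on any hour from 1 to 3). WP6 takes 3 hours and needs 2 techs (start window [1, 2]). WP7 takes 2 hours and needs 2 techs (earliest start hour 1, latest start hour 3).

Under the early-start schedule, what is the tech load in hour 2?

23

At early start, hour 2 has: WP1, WP2, WP3, WP4, WP5, WP6, WP7.
Demand: 2 + 4 + 4 + 5 + 4 + 2 + 2 = 23.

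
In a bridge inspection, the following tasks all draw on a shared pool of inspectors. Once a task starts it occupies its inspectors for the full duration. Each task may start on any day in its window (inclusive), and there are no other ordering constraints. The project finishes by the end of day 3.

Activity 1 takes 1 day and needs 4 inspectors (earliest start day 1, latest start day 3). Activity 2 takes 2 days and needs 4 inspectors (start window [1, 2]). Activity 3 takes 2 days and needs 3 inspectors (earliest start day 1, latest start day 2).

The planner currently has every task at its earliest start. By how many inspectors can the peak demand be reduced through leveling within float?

Early-start peak: d1:11  d2:7  d3:0 ⇒ 11.
Leveled (Activity 1@1, Activity 2@2, Activity 3@1): d1:7  d2:7  d3:4 ⇒ 7.
Reduction 11 − 7 = 4.

4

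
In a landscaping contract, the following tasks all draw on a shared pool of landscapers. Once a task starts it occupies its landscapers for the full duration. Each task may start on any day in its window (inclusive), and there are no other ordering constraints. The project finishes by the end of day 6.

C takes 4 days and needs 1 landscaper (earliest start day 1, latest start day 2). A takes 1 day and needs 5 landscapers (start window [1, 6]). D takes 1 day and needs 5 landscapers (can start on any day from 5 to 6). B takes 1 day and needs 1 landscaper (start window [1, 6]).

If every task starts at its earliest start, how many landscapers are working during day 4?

At early start, day 4 has: C.
Demand: 1 = 1.

1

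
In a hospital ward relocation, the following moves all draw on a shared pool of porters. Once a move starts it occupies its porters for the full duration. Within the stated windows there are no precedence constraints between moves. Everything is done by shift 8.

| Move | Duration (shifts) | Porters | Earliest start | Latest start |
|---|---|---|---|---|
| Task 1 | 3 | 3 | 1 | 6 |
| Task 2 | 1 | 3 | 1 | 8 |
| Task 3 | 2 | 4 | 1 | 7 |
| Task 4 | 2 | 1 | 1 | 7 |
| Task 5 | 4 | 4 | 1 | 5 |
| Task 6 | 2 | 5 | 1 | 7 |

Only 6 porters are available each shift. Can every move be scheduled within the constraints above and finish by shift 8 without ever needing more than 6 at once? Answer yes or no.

The minimum achievable peak is 7; 6 < 7, so no feasible schedule stays within the cap.

no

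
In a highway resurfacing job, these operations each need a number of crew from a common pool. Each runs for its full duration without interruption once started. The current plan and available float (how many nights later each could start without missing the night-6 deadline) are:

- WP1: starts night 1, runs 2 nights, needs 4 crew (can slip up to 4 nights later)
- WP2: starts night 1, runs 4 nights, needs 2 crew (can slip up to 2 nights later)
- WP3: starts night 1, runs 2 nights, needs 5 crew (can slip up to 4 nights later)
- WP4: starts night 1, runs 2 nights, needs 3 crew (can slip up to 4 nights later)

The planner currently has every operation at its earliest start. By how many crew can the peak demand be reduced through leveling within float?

Early-start peak: n1:14  n2:14  n3:2  n4:2  n5:0  n6:0 ⇒ 14.
Leveled (WP1@1, WP2@1, WP3@5, WP4@3): n1:6  n2:6  n3:5  n4:5  n5:5  n6:5 ⇒ 6.
Reduction 14 − 6 = 8.

8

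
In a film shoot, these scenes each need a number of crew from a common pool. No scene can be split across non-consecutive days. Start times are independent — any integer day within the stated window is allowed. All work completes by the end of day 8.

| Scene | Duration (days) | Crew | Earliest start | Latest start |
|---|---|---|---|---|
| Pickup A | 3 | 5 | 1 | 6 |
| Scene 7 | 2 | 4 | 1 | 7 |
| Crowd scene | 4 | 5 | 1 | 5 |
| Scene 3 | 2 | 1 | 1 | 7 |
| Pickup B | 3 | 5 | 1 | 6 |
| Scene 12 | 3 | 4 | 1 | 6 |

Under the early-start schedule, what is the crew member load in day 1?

At early start, day 1 has: Pickup A, Scene 7, Crowd scene, Scene 3, Pickup B, Scene 12.
Demand: 5 + 4 + 5 + 1 + 5 + 4 = 24.

24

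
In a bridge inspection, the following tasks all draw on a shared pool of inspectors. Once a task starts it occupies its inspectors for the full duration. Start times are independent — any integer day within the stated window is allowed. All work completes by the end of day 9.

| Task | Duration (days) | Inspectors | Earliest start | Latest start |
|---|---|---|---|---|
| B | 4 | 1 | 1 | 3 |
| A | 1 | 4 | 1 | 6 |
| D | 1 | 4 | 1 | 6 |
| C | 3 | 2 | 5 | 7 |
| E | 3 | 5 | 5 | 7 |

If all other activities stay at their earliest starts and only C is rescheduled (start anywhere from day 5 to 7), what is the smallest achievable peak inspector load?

9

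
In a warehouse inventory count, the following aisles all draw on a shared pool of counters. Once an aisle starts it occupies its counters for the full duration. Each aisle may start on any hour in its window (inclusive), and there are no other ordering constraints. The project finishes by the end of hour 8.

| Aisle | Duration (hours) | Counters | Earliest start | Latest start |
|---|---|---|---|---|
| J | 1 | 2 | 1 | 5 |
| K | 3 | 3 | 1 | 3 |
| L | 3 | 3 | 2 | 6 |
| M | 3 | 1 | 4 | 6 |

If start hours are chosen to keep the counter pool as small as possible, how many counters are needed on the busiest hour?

4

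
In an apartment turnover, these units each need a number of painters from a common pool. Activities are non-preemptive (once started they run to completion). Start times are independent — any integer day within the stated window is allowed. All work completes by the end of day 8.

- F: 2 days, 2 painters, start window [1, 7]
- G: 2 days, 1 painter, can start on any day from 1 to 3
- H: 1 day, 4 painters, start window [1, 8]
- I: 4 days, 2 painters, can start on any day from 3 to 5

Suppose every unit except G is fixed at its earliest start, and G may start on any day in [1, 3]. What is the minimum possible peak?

6

G@1: d1:7  d2:3  d3:2  d4:2  d5:2  d6:2  d7:0  d8:0 → peak 7
G@2: d1:6  d2:3  d3:3  d4:2  d5:2  d6:2  d7:0  d8:0 → peak 6
G@3: d1:6  d2:2  d3:3  d4:3  d5:2  d6:2  d7:0  d8:0 → peak 6
Best is G@2, peak 6.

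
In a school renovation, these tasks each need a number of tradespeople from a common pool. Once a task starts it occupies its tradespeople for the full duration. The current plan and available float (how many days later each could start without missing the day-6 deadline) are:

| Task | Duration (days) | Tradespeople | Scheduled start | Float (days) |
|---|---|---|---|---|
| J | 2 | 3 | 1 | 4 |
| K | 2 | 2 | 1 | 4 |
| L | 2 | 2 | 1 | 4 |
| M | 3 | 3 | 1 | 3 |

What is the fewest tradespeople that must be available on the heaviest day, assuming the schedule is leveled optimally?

5

Early-start (J@1, K@1, L@1, M@1) gives peak 10: d1:10  d2:10  d3:3  d4:0  d5:0  d6:0.
Shift L→3, M→3.
Schedule J@1, K@1, L@3, M@3: d1:5  d2:5  d3:5  d4:5  d5:3  d6:0 — peak 5.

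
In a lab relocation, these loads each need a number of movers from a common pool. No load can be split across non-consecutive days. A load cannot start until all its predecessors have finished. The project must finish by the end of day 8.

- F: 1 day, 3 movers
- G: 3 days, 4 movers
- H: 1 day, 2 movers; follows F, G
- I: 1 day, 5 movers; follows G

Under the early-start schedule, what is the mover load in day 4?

7

At early start, day 4 has: H, I.
Demand: 2 + 5 = 7.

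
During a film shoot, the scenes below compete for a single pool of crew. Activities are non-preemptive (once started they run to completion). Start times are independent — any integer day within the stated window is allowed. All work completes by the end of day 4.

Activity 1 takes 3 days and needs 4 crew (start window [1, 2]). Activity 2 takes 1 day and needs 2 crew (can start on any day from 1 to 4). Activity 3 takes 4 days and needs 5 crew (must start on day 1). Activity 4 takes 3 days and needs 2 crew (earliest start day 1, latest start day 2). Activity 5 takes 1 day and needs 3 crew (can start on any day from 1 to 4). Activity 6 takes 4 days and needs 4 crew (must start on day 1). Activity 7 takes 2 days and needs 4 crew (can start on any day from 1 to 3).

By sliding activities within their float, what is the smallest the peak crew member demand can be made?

19

Early-start (Activity 1@1, Activity 2@1, Activity 3@1, Activity 4@1, Activity 5@1, Activity 6@1, Activity 7@1) gives peak 24: d1:24  d2:19  d3:15  d4:9.
Shift Activity 5→2, Activity 7→3.
Schedule Activity 1@1, Activity 2@1, Activity 3@1, Activity 4@1, Activity 5@2, Activity 6@1, Activity 7@3: d1:17  d2:18  d3:19  d4:13 — peak 19.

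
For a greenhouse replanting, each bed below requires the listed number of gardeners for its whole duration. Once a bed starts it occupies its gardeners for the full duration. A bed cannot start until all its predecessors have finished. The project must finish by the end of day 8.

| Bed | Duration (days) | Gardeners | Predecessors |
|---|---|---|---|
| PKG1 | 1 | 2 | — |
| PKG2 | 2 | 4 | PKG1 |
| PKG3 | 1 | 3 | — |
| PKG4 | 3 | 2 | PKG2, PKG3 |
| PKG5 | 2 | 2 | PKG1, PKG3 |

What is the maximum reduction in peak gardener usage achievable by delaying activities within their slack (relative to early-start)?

2

Early-start peak: d1:5  d2:6  d3:6  d4:2  d5:2  d6:2  d7:0  d8:0 ⇒ 6.
Leveled (PKG1@1, PKG2@2, PKG3@4, PKG4@5, PKG5@5): d1:2  d2:4  d3:4  d4:3  d5:4  d6:4  d7:2  d8:0 ⇒ 4.
Reduction 6 − 4 = 2.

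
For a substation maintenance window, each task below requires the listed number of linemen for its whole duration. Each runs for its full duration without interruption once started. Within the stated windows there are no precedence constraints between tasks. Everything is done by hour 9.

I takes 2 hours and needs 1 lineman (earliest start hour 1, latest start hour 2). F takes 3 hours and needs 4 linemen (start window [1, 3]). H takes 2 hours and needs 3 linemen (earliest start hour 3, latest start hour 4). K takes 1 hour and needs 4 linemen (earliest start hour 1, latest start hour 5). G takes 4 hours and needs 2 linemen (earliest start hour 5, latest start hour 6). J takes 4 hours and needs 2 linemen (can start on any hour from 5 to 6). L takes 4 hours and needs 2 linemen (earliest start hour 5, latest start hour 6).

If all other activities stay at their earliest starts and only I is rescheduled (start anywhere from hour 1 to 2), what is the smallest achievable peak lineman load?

I@1: h1:9  h2:5  h3:7  h4:3  h5:6  h6:6  h7:6  h8:6  h9:0 → peak 9
I@2: h1:8  h2:5  h3:8  h4:3  h5:6  h6:6  h7:6  h8:6  h9:0 → peak 8
Best is I@2, peak 8.

8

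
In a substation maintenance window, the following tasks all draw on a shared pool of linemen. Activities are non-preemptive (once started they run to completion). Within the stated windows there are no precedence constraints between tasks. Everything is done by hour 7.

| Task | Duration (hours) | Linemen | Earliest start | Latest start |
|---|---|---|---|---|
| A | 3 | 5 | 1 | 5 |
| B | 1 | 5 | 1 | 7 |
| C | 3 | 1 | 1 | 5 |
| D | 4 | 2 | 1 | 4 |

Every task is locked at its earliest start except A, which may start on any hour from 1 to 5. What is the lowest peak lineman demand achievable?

A@1: h1:13  h2:8  h3:8  h4:2  h5:0  h6:0  h7:0 → peak 13
A@2: h1:8  h2:8  h3:8  h4:7  h5:0  h6:0  h7:0 → peak 8
A@3: h1:8  h2:3  h3:8  h4:7  h5:5  h6:0  h7:0 → peak 8
A@4: h1:8  h2:3  h3:3  h4:7  h5:5  h6:5  h7:0 → peak 8
A@5: h1:8  h2:3  h3:3  h4:2  h5:5  h6:5  h7:5 → peak 8
Best is A@2, peak 8.

8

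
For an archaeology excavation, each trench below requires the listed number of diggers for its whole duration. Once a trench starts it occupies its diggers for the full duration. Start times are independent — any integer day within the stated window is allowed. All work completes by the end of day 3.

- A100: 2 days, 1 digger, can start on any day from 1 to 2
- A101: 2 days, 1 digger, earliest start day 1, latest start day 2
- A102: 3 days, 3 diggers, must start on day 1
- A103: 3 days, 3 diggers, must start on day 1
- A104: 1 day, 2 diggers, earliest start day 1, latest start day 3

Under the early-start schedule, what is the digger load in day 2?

8

At early start, day 2 has: A100, A101, A102, A103.
Demand: 1 + 1 + 3 + 3 = 8.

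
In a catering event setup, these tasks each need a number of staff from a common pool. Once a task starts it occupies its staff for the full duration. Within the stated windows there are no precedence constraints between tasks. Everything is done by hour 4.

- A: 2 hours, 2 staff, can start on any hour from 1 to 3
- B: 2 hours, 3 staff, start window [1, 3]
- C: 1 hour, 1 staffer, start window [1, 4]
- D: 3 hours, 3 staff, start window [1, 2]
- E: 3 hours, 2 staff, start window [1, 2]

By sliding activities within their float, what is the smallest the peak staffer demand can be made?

Early-start (A@1, B@1, C@1, D@1, E@1) gives peak 11: h1:11  h2:10  h3:5  h4:0.
Shift B→3.
Schedule A@1, B@3, C@1, D@1, E@1: h1:8  h2:7  h3:8  h4:3 — peak 8.

8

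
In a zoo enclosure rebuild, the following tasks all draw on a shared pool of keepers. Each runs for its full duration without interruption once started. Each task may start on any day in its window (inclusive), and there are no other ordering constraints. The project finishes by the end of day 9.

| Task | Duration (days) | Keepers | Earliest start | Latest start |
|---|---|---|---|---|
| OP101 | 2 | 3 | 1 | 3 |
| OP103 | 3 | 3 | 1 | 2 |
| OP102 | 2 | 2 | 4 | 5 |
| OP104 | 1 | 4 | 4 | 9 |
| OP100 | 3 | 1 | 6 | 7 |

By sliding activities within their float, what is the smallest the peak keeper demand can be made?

6

Schedule OP101@1, OP103@1, OP102@4, OP104@4, OP100@6: d1:6  d2:6  d3:3  d4:6  d5:2  d6:1  d7:1  d8:1  d9:0 — peak 6.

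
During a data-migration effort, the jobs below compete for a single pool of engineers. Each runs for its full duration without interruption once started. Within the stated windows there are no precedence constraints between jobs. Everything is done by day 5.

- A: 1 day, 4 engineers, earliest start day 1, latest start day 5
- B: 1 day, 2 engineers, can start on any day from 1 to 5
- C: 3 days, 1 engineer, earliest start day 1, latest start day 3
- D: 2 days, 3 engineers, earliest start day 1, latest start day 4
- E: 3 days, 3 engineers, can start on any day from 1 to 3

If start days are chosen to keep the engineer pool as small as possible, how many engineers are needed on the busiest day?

Early-start (A@1, B@1, C@1, D@1, E@1) gives peak 13: d1:13  d2:7  d3:4  d4:0  d5:0.
Shift B→2, D→4, E→2.
Schedule A@1, B@2, C@1, D@4, E@2: d1:5  d2:6  d3:4  d4:6  d5:3 — peak 6.

6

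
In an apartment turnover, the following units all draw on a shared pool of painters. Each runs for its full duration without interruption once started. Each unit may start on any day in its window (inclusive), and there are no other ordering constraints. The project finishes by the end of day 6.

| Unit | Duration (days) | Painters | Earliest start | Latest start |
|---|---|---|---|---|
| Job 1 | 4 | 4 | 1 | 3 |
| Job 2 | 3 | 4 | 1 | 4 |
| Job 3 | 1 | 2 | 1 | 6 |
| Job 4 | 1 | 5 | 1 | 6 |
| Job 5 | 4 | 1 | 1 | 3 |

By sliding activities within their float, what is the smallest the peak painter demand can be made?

Early-start (Job 1@1, Job 2@1, Job 3@1, Job 4@1, Job 5@1) gives peak 16: d1:16  d2:9  d3:9  d4:5  d5:0  d6:0.
Shift Job 3→4, Job 4→5.
Schedule Job 1@1, Job 2@1, Job 3@4, Job 4@5, Job 5@1: d1:9  d2:9  d3:9  d4:7  d5:5  d6:0 — peak 9.

9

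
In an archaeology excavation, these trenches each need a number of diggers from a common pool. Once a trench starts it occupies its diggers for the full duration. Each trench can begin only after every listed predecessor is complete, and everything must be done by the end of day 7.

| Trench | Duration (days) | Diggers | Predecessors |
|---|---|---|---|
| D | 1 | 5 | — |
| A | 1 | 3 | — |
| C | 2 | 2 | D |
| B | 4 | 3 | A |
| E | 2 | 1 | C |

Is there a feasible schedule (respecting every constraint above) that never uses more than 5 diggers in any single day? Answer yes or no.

Schedule D@1, A@2, C@2, B@3, E@4: d1:5  d2:5  d3:5  d4:4  d5:4  d6:3  d7:0 — peak 5 ≤ 5.

yes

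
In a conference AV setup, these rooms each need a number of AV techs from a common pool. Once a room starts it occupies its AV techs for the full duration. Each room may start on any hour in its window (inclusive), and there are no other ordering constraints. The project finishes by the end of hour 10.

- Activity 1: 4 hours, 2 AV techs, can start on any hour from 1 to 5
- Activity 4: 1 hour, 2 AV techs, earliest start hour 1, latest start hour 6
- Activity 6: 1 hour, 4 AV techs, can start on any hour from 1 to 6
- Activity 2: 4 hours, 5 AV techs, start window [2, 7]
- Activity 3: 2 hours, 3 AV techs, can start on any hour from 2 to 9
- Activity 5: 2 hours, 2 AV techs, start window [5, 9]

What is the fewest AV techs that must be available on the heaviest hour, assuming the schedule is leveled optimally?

Early-start (Activity 1@1, Activity 4@1, Activity 6@1, Activity 2@2, Activity 3@2, Activity 5@5) gives peak 10: h1:8  h2:10  h3:10  h4:7  h5:7  h6:2  h7:0  h8:0  h9:0  h10:0.
Shift Activity 1→2, Activity 4→2, Activity 2→7, Activity 3→3.
Schedule Activity 1@2, Activity 4@2, Activity 6@1, Activity 2@7, Activity 3@3, Activity 5@5: h1:4  h2:4  h3:5  h4:5  h5:4  h6:2  h7:5  h8:5  h9:5  h10:5 — peak 5.
Total AV tech-hours = 44 over 10 hours ⇒ peak ≥ ⌈44/10⌉ = 5, so 5 is optimal.

5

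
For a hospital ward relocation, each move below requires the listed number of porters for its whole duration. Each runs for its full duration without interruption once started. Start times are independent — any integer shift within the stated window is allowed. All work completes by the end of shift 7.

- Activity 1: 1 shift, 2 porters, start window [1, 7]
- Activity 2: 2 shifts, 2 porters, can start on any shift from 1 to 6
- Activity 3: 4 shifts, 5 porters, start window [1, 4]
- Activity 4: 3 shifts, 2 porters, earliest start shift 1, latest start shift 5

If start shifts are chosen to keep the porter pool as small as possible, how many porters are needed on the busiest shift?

Early-start (Activity 1@1, Activity 2@1, Activity 3@1, Activity 4@1) gives peak 11: s1:11  s2:9  s3:7  s4:5  s5:0  s6:0  s7:0.
Shift Activity 2→2, Activity 3→4.
Schedule Activity 1@1, Activity 2@2, Activity 3@4, Activity 4@1: s1:4  s2:4  s3:4  s4:5  s5:5  s6:5  s7:5 — peak 5.
Total porter-shifts = 32 over 7 shifts ⇒ peak ≥ ⌈32/7⌉ = 5, so 5 is optimal.

5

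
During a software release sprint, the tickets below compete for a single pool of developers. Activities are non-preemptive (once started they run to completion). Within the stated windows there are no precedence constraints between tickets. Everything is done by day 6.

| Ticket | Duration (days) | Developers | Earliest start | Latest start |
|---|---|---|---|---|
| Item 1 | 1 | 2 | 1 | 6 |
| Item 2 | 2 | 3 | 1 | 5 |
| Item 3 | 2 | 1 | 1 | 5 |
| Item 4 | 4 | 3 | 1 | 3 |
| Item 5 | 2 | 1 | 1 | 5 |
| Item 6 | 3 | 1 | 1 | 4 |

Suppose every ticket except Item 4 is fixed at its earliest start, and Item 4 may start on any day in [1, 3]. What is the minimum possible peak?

8

Item 4@1: d1:11  d2:9  d3:4  d4:3  d5:0  d6:0 → peak 11
Item 4@2: d1:8  d2:9  d3:4  d4:3  d5:3  d6:0 → peak 9
Item 4@3: d1:8  d2:6  d3:4  d4:3  d5:3  d6:3 → peak 8
Best is Item 4@3, peak 8.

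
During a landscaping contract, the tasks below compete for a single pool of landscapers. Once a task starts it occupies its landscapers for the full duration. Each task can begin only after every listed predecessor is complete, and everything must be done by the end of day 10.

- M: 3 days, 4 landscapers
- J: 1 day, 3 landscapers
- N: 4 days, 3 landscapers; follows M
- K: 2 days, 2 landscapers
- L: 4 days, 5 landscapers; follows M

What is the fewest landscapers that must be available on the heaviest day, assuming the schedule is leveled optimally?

Early-start (M@1, J@1, N@4, K@1, L@4) gives peak 9: d1:9  d2:6  d3:4  d4:8  d5:8  d6:8  d7:8  d8:0  d9:0  d10:0.
Shift K→2.
Schedule M@1, J@1, N@4, K@2, L@4: d1:7  d2:6  d3:6  d4:8  d5:8  d6:8  d7:8  d8:0  d9:0  d10:0 — peak 8.

8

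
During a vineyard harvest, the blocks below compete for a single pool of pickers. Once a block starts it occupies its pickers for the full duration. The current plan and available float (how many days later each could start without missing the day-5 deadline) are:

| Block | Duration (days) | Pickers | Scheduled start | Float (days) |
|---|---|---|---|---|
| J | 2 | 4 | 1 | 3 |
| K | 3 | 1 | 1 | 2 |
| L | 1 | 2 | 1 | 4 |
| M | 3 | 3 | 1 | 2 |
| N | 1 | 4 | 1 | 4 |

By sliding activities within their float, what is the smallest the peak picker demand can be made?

7

Early-start (J@1, K@1, L@1, M@1, N@1) gives peak 14: d1:14  d2:8  d3:4  d4:0  d5:0.
Shift M→3, N→4.
Schedule J@1, K@1, L@1, M@3, N@4: d1:7  d2:5  d3:4  d4:7  d5:3 — peak 7.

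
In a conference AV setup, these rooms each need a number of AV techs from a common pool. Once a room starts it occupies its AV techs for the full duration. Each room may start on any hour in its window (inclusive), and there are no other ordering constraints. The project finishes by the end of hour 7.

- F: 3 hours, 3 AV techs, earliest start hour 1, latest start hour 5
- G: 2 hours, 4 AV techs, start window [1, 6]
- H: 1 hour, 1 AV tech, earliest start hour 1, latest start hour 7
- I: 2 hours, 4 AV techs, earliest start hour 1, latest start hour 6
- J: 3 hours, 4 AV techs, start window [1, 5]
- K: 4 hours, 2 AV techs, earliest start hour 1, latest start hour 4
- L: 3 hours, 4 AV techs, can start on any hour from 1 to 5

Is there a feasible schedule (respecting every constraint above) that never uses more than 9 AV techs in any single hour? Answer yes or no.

yes

Schedule F@1, G@1, H@4, I@3, J@5, K@1, L@5: h1:9  h2:9  h3:9  h4:7  h5:8  h6:8  h7:8 — peak 9 ≤ 9.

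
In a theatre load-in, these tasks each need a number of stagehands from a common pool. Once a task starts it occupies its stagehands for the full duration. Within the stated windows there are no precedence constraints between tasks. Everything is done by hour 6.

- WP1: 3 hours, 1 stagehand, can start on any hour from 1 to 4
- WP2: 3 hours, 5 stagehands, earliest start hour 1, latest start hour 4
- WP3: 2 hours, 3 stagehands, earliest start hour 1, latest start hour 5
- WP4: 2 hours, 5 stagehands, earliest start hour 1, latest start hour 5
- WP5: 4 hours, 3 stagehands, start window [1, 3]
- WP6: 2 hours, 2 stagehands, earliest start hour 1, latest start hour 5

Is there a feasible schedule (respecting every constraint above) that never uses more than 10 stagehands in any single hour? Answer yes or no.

yes

Schedule WP1@1, WP2@1, WP3@1, WP4@4, WP5@3, WP6@4: h1:9  h2:9  h3:9  h4:10  h5:10  h6:3 — peak 10 ≤ 10.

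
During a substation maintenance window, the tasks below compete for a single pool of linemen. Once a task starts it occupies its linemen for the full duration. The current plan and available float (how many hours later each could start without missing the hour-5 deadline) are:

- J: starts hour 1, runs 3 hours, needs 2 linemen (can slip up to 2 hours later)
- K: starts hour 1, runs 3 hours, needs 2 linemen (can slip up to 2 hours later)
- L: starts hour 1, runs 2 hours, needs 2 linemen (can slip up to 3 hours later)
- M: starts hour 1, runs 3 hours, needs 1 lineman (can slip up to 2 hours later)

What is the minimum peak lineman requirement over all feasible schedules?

5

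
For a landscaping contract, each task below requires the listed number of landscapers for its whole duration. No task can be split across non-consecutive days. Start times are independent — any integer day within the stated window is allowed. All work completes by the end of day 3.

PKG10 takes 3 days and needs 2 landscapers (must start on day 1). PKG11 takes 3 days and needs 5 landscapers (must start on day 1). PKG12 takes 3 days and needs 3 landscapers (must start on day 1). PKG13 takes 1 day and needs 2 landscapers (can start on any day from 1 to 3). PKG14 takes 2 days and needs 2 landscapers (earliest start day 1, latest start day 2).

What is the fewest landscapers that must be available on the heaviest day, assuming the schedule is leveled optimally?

Early-start (PKG10@1, PKG11@1, PKG12@1, PKG13@1, PKG14@1) gives peak 14: d1:14  d2:12  d3:10.
Shift PKG14→2.
Schedule PKG10@1, PKG11@1, PKG12@1, PKG13@1, PKG14@2: d1:12  d2:12  d3:12 — peak 12.
Total landscaper-days = 36 over 3 days ⇒ peak ≥ ⌈36/3⌉ = 12, so 12 is optimal.

12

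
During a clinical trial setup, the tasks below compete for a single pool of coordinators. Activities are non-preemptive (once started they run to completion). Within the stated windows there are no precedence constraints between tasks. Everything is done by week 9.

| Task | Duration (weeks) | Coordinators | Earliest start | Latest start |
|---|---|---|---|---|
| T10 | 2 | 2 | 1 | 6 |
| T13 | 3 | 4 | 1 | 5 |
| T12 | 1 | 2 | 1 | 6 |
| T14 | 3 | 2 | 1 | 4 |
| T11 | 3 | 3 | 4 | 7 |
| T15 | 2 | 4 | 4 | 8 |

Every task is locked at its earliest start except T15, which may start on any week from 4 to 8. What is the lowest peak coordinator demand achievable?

T15@4: w1:10  w2:8  w3:6  w4:7  w5:7  w6:3  w7:0  w8:0  w9:0 → peak 10
T15@5: w1:10  w2:8  w3:6  w4:3  w5:7  w6:7  w7:0  w8:0  w9:0 → peak 10
T15@6: w1:10  w2:8  w3:6  w4:3  w5:3  w6:7  w7:4  w8:0  w9:0 → peak 10
T15@7: w1:10  w2:8  w3:6  w4:3  w5:3  w6:3  w7:4  w8:4  w9:0 → peak 10
T15@8: w1:10  w2:8  w3:6  w4:3  w5:3  w6:3  w7:0  w8:4  w9:4 → peak 10
Best is T15@4, peak 10.

10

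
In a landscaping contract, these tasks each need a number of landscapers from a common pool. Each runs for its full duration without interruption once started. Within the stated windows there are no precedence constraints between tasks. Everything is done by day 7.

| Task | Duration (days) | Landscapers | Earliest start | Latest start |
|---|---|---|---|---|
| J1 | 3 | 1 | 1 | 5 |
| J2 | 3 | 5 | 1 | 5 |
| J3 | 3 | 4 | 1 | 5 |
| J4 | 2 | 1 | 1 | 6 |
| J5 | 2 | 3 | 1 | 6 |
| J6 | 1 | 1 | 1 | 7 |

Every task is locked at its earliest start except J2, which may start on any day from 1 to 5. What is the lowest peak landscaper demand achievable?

10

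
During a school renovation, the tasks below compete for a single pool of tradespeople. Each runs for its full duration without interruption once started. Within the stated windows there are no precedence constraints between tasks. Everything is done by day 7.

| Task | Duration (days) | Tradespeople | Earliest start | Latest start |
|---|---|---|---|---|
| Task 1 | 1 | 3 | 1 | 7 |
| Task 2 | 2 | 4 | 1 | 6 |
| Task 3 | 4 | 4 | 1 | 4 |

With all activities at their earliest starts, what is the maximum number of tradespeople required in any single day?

Early-start schedule: Task 1@1, Task 2@1, Task 3@1.
Load per day: day 1: 11, day 2: 8, day 3: 4, day 4: 4, day 5: 0, day 6: 0, day 7: 0.
Peak is 11.

11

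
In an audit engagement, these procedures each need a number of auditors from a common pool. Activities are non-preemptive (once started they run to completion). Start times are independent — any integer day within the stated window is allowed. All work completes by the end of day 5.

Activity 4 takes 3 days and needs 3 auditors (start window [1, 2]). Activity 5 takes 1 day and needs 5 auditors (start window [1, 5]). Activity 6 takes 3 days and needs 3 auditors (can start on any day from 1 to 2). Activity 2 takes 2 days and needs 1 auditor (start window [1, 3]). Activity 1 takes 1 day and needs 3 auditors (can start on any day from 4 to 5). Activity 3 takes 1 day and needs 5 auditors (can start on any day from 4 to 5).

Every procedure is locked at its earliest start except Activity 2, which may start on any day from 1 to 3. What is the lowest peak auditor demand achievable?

Activity 2@1: d1:12  d2:7  d3:6  d4:8  d5:0 → peak 12
Activity 2@2: d1:11  d2:7  d3:7  d4:8  d5:0 → peak 11
Activity 2@3: d1:11  d2:6  d3:7  d4:9  d5:0 → peak 11
Best is Activity 2@2, peak 11.

11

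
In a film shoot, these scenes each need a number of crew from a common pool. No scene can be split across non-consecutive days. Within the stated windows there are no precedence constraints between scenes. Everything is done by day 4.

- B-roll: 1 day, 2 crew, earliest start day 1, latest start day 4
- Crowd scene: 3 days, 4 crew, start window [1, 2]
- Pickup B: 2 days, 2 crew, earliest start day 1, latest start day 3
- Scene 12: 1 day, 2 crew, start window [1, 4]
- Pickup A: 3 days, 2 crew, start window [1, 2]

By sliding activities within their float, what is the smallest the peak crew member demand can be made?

Early-start (B-roll@1, Crowd scene@1, Pickup B@1, Scene 12@1, Pickup A@1) gives peak 12: d1:12  d2:8  d3:6  d4:0.
Shift Scene 12→3, Pickup A→2.
Schedule B-roll@1, Crowd scene@1, Pickup B@1, Scene 12@3, Pickup A@2: d1:8  d2:8  d3:8  d4:2 — peak 8.

8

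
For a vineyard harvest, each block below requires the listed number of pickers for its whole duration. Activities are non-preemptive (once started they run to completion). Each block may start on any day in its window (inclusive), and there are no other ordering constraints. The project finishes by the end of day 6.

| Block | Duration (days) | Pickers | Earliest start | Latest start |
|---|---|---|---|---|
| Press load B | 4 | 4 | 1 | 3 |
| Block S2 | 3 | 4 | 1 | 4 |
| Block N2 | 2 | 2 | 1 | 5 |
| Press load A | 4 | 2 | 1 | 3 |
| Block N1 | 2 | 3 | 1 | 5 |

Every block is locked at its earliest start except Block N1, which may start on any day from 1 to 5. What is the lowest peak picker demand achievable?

12

Block N1@1: d1:15  d2:15  d3:10  d4:6  d5:0  d6:0 → peak 15
Block N1@2: d1:12  d2:15  d3:13  d4:6  d5:0  d6:0 → peak 15
Block N1@3: d1:12  d2:12  d3:13  d4:9  d5:0  d6:0 → peak 13
Block N1@4: d1:12  d2:12  d3:10  d4:9  d5:3  d6:0 → peak 12
Block N1@5: d1:12  d2:12  d3:10  d4:6  d5:3  d6:3 → peak 12
Best is Block N1@4, peak 12.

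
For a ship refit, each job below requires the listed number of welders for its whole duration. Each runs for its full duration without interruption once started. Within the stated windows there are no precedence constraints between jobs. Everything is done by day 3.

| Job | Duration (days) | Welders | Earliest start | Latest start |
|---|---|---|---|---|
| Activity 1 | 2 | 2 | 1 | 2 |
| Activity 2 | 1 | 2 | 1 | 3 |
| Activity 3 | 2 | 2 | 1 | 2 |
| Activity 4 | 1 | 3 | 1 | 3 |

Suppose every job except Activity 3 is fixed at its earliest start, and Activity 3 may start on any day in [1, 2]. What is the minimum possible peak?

7

Activity 3@1: d1:9  d2:4  d3:0 → peak 9
Activity 3@2: d1:7  d2:4  d3:2 → peak 7
Best is Activity 3@2, peak 7.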